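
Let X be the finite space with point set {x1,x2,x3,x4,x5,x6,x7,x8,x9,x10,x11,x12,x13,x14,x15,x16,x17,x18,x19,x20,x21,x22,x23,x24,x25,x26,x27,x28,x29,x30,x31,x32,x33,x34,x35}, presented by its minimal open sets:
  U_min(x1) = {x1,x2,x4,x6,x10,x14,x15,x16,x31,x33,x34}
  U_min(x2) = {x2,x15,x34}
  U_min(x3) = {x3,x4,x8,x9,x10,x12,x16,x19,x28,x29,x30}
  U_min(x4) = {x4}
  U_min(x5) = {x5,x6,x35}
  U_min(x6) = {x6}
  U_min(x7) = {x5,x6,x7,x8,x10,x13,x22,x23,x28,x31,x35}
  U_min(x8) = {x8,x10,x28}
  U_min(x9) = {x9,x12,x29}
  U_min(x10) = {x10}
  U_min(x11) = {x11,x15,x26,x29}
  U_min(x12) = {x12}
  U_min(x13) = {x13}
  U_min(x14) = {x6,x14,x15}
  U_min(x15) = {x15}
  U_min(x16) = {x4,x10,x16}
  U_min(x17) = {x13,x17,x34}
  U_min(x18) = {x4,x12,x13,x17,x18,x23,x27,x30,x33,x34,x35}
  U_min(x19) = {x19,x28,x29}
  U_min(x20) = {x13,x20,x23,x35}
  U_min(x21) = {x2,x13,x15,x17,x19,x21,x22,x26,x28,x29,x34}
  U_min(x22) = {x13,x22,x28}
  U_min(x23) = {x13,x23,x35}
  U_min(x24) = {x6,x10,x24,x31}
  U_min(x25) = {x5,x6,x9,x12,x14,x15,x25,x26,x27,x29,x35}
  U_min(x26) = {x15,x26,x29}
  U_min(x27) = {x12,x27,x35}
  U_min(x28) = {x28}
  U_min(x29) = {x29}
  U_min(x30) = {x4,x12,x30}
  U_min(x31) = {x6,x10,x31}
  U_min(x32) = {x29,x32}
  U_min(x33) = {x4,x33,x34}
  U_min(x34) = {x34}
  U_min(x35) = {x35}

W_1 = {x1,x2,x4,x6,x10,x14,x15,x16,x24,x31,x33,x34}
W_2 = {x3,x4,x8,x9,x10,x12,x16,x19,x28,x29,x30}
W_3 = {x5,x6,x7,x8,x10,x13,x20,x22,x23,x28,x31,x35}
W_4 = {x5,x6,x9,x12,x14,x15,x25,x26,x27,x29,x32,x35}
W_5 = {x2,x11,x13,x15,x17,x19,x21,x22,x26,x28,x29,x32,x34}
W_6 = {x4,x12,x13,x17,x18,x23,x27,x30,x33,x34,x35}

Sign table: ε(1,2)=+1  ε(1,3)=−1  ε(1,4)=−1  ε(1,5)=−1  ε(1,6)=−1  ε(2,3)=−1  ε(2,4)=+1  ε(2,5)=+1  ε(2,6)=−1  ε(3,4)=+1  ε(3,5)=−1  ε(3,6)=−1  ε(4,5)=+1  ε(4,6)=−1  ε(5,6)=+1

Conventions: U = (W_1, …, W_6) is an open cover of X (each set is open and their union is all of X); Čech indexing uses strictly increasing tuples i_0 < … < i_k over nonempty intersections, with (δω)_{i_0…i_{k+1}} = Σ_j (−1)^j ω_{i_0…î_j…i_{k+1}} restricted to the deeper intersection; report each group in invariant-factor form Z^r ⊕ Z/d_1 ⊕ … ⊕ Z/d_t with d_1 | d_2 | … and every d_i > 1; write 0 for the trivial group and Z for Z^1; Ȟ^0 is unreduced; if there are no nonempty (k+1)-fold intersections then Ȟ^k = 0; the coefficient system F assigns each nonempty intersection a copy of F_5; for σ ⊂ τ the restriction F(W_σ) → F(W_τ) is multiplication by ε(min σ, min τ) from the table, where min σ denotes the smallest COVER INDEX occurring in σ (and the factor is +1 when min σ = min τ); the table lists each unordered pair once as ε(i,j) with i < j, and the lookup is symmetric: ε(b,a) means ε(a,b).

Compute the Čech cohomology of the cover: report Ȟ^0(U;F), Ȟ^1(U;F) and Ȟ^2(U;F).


Ȟ^0 ≅ 0,  Ȟ^1 ≅ 0,  Ȟ^2 ≅ Z/5

cover nerve:
  W12={x4,x10,x16} W13={x6,x10,x31} W14={x6,x14,x15} W15={x2,x15,x34} W16={x4,x33,x34} W23={x8,x10,x28} W24={x9,x12,x29} W25={x19,x28,x29} W26={x4,x12,x30} W34={x5,x6,x35} W35={x13,x22,x28} W36={x13,x23,x35} W45={x15,x26,x29,x32} W46={x12,x27,x35} W56={x13,x17,x34}
  W123={x10} W126={x4} W134={x6} W145={x15} W156={x34} W235={x28} W245={x29} W246={x12} W346={x35} W356={x13}
C dims 6,15,10; δ0: rk_F5 6; δ1: rk_F5 9
Ȟ^0: (6−6)−0=0 ⇒ 0
Ȟ^1: (15−9)−6=0 ⇒ 0
Ȟ^2: (10−0)−9=1 ⇒ Z/5


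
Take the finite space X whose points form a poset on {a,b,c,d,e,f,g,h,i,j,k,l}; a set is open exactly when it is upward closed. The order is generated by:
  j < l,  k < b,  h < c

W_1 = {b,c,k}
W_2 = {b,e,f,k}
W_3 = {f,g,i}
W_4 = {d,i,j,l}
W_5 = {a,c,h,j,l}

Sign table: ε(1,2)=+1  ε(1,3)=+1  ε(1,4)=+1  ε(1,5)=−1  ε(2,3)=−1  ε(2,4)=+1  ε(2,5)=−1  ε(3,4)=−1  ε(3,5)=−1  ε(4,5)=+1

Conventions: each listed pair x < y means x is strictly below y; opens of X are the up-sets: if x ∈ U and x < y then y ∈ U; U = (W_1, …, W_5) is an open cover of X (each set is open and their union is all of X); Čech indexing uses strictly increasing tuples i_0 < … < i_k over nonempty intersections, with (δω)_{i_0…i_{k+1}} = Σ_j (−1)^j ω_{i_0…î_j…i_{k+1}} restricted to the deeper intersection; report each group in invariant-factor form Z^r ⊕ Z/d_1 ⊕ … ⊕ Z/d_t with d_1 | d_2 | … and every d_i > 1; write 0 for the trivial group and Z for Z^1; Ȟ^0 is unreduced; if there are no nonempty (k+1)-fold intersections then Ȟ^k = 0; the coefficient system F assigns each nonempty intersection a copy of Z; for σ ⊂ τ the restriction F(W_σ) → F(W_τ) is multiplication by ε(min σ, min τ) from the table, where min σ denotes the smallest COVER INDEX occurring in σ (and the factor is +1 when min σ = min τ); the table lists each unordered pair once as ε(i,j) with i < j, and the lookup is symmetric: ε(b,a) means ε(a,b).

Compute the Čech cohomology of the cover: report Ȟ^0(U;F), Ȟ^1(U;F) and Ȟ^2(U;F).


nonempty overlaps:
  W12={b,k} W15={c} W23={f} W34={i} W45={j,l}
C dims 5,5; δ0: rk 5, SNF 1^4·2
degree 0: 5−5−0 = 0 → Ȟ^0 ≅ 0
degree 1: 5−0−5 = 0 plus torsion [2] → Ȟ^1 ≅ Z/2
degree 2: 0−0−0 = 0 → Ȟ^2 ≅ 0

Ȟ^0 ≅ 0, Ȟ^1 ≅ Z/2, Ȟ^2 ≅ 0


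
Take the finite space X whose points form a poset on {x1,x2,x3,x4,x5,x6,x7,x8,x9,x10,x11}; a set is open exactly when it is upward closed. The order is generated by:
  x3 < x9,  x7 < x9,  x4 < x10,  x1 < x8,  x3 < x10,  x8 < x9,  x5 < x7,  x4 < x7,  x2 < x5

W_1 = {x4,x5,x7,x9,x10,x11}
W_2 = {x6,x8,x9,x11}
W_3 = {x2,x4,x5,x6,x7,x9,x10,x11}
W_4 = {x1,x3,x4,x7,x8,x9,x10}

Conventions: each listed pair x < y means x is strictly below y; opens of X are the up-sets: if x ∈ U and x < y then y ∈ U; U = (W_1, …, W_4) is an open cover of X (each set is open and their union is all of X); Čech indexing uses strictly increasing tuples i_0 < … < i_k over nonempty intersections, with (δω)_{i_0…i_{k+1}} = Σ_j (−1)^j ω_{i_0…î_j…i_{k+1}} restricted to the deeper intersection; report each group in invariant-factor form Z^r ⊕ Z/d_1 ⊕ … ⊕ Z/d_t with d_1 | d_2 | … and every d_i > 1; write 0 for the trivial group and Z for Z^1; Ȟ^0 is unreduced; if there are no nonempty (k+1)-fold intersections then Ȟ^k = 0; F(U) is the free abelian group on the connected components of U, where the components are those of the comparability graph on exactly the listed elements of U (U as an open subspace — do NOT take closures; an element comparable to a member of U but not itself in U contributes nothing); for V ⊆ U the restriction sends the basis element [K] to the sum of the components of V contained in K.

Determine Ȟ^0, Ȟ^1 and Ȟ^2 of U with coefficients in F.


nonempty overlaps:
  W12={x9,x11} W13={x4,x5,x7,x9,x10,x11} W14={x4,x7,x9,x10} W23={x6,x9,x11} W24={x8,x9} W34={x4,x7,x9,x10}
  W123={x9,x11} W124={x9} W134={x4,x7,x9,x10} W234={x9}
  W1234={x9}
components per intersection:
  W1: {x4,x5,x7,x9,x10} {x11}
  W2: {x6} {x8,x9} {x11}
  W3: {x2,x4,x5,x7,x9,x10} {x6} {x11}
  W4: {x1,x3,x4,x7,x8,x9,x10}
  W12: {x9} {x11}
  W13: {x4,x5,x7,x9,x10} {x11}
  W14: {x4,x7,x9,x10}
  W23: {x6} {x9} {x11}
  W24: {x8,x9}
  W34: {x4,x7,x9,x10}
  W123: {x9} {x11}
  W124: {x9}
  W134: {x4,x7,x9,x10}
  W234: {x9}
  W1234: {x9}
C dims 9,10,5,1; δ0: rk 6, SNF 1^6; δ1: rk 4, SNF 1^4; δ2: rk 1, SNF 1^1
degree 0: 9−6−0 = 3 → Ȟ^0 ≅ Z^3
degree 1: 10−4−6 = 0 → Ȟ^1 ≅ 0
degree 2: 5−1−4 = 0 → Ȟ^2 ≅ 0

Ȟ^0 ≅ Z^3; Ȟ^1 ≅ 0; Ȟ^2 ≅ 0


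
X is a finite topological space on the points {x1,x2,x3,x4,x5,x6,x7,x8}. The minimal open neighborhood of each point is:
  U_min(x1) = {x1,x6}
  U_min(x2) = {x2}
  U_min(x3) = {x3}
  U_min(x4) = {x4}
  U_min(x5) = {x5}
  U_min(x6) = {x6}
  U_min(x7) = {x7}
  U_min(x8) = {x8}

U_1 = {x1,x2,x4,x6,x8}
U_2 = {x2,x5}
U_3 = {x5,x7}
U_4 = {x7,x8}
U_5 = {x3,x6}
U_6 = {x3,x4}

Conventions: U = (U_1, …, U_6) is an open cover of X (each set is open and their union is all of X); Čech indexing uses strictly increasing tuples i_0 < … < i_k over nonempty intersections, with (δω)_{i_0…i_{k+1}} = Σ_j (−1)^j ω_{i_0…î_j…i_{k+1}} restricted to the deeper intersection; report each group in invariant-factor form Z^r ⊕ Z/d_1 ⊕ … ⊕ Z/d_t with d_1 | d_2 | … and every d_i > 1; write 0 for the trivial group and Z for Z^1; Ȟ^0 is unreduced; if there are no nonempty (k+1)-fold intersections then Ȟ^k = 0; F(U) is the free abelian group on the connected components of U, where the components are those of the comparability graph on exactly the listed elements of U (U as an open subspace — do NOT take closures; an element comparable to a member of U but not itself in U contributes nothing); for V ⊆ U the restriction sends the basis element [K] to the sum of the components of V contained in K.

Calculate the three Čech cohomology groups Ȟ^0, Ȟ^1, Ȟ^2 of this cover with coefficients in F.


nerve simplices:
  U12={x2} U14={x8} U15={x6} U16={x4} U23={x5} U34={x7} U56={x3}
components per intersection:
  U1: {x1,x6} {x2} {x4} {x8}
  U2: {x2} {x5}
  U3: {x5} {x7}
  U4: {x7} {x8}
  U5: {x3} {x6}
  U6: {x3} {x4}
  U12: {x2}
  U14: {x8}
  U15: {x6}
  U16: {x4}
  U23: {x5}
  U34: {x7}
  U56: {x3}
C dims 14,7; δ0: rk 7, SNF 1^7
degree 0: 14−7−0 = 7 → Ȟ^0 ≅ Z^7
degree 1: 7−0−7 = 0 → Ȟ^1 ≅ 0
degree 2: 0−0−0 = 0 → Ȟ^2 ≅ 0

Ȟ^0 = Z^7, Ȟ^1 = 0 and Ȟ^2 = 0


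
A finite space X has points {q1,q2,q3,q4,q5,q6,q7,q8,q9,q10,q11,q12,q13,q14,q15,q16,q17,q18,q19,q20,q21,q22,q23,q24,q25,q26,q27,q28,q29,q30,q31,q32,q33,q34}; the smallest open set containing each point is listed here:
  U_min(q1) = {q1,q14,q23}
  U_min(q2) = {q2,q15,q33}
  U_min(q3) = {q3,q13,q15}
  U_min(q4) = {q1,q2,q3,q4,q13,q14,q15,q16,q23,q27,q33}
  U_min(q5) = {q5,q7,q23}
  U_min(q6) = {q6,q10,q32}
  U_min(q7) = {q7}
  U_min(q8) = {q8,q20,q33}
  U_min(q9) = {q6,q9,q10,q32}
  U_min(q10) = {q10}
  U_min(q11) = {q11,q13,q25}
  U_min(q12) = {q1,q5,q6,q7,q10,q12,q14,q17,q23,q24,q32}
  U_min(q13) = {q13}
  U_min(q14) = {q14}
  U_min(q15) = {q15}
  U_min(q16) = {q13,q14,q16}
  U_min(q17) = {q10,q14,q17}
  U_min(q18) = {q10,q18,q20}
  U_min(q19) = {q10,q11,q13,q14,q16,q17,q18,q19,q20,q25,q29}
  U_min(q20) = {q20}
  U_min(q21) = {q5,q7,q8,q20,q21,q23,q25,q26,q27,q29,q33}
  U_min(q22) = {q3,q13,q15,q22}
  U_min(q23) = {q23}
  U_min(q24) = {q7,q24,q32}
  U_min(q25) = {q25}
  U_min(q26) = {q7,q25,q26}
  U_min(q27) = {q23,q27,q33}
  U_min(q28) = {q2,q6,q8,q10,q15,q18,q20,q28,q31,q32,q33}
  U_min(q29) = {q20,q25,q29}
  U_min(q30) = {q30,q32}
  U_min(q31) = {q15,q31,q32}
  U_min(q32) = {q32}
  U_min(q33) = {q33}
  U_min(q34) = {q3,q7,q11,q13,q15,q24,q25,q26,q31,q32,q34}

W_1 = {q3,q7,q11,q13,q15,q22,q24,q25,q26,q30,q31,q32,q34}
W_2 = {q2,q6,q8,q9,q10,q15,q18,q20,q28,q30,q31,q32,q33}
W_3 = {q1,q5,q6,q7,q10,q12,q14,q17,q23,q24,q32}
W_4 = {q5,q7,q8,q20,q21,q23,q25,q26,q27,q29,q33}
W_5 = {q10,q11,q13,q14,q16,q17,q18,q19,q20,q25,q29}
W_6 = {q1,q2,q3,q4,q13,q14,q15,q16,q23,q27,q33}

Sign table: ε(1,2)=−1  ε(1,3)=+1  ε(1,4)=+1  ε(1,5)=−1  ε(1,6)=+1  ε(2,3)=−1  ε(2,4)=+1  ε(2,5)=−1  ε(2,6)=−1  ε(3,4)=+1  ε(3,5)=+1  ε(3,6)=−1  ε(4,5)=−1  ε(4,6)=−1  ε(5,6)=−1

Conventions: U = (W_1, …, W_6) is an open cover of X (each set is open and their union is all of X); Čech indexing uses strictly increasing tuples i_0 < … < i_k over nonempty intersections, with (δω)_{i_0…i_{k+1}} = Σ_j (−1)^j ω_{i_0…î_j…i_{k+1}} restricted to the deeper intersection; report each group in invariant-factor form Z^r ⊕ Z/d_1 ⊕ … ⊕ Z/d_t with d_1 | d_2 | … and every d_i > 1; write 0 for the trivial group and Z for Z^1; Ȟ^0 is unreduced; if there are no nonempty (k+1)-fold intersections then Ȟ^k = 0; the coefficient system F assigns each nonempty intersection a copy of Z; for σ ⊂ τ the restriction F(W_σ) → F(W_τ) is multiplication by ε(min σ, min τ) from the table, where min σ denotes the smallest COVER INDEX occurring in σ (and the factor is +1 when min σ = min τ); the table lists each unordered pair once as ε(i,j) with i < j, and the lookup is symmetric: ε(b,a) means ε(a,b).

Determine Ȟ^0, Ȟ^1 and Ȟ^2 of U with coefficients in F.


Ȟ^0 = 0, Ȟ^1 = Z/2, Ȟ^2 = Z

cover nerve:
  W12={q15,q30,q31,q32} W13={q7,q24,q32} W14={q7,q25,q26} W15={q11,q13,q25} W16={q3,q13,q15} W23={q6,q10,q32} W24={q8,q20,q33} W25={q10,q18,q20} W26={q2,q15,q33} W34={q5,q7,q23} W35={q10,q14,q17} W36={q1,q14,q23} W45={q20,q25,q29} W46={q23,q27,q33} W56={q13,q14,q16}
  W123={q32} W126={q15} W134={q7} W145={q25} W156={q13} W235={q10} W245={q20} W246={q33} W346={q23} W356={q14}
C dims 6,15,10; δ0: rk 6, SNF 1^5·2; δ1: rk 9, SNF 1^9
Ȟ^0: (6−6)−0=0 ⇒ 0
Ȟ^1: (15−9)−6=0 plus torsion [2] ⇒ Z/2
Ȟ^2: (10−0)−9=1 ⇒ Z


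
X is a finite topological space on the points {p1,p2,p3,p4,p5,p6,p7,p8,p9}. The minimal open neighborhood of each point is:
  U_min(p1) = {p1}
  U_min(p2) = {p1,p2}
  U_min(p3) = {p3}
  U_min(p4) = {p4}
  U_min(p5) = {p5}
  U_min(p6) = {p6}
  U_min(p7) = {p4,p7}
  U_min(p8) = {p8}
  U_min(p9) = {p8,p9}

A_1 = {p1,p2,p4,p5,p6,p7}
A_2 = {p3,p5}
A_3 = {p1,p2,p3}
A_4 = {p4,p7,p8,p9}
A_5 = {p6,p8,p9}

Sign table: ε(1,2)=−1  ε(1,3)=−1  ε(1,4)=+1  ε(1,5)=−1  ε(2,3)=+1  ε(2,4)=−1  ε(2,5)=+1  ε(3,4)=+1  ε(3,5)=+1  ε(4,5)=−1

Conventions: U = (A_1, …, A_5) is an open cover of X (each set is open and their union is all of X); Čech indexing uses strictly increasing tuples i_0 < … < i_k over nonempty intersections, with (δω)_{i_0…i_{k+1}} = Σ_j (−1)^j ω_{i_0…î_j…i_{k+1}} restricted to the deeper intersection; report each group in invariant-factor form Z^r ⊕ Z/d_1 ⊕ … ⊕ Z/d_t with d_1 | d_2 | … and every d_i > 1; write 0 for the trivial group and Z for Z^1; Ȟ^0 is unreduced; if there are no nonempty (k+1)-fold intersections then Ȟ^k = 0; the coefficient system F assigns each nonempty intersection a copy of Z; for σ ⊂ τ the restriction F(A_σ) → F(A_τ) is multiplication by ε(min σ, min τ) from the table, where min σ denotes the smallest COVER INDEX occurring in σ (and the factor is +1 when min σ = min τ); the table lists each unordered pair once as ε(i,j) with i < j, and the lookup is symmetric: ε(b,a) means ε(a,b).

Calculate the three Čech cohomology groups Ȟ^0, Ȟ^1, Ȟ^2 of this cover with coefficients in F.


Ȟ^0(U;F) ≅ Z, Ȟ^1(U;F) ≅ Z^2 and Ȟ^2(U;F) ≅ 0

cover nerve:
  A12={p5} A13={p1,p2} A14={p4,p7} A15={p6} A23={p3} A45={p8,p9}
C dims 5,6; δ0: rk 4, SNF 1^4
Ȟ^0: (5−4)−0=1 ⇒ Z
Ȟ^1: (6−0)−4=2 ⇒ Z^2
Ȟ^2: (0−0)−0=0 ⇒ 0


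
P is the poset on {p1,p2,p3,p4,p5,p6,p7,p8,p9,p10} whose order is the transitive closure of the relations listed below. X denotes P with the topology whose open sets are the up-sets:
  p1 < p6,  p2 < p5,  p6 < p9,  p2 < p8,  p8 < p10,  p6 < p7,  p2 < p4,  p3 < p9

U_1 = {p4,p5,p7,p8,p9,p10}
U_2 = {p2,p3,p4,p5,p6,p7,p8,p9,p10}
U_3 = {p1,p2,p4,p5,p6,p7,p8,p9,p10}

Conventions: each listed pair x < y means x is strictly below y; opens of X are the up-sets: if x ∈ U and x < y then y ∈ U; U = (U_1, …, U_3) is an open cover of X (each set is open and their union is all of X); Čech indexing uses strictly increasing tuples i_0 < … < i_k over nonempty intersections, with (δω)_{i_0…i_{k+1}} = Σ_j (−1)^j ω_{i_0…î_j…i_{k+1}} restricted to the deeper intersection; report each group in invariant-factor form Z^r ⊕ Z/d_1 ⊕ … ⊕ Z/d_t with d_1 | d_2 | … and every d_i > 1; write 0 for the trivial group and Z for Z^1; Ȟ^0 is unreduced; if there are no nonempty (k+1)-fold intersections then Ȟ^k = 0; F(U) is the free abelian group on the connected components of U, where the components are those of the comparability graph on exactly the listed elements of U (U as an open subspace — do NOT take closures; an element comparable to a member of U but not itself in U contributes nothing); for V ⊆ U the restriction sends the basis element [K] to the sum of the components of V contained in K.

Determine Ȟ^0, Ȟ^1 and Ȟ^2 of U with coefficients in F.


Ȟ^0 = Z^2,  Ȟ^1 = 0,  Ȟ^2 = 0

cover nerve:
  U12={p4,p5,p7,p8,p9,p10} U13={p4,p5,p7,p8,p9,p10} U23={p2,p4,p5,p6,p7,p8,p9,p10}
  U123={p4,p5,p7,p8,p9,p10}
components per intersection:
  U1: {p4} {p5} {p7} {p8,p10} {p9}
  U2: {p2,p4,p5,p8,p10} {p3,p6,p7,p9}
  U3: {p1,p6,p7,p9} {p2,p4,p5,p8,p10}
  U12: {p4} {p5} {p7} {p8,p10} {p9}
  U13: {p4} {p5} {p7} {p8,p10} {p9}
  U23: {p2,p4,p5,p8,p10} {p6,p7,p9}
  U123: {p4} {p5} {p7} {p8,p10} {p9}
C dims 9,12,5; δ0: rk 7, SNF 1^7; δ1: rk 5, SNF 1^5
Ȟ^0: (9−7)−0=2 ⇒ Z^2
Ȟ^1: (12−5)−7=0 ⇒ 0
Ȟ^2: (5−0)−5=0 ⇒ 0


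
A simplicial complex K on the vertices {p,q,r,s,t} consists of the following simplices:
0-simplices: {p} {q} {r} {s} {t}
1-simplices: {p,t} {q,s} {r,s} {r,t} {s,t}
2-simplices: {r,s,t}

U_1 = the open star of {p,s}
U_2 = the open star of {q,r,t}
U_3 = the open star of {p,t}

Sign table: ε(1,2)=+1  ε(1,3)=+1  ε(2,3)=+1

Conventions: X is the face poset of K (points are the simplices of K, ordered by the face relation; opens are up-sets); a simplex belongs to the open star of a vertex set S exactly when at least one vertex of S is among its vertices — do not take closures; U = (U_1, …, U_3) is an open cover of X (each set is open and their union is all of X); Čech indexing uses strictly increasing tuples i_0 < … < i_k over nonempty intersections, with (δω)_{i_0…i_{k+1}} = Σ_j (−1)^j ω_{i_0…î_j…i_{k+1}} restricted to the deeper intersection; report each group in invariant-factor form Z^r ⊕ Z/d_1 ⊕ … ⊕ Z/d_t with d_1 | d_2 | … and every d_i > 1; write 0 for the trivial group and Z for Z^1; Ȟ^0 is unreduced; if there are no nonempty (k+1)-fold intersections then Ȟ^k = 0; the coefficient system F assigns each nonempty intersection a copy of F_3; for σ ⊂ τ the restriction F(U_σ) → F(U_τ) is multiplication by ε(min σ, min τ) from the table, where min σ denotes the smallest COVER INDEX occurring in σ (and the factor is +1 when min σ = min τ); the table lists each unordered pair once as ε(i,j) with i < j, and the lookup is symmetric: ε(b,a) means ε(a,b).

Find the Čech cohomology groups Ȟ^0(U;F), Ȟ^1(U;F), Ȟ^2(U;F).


nonempty overlaps:
  U1={{p},{s},{p,t},{q,s},{r,s},{s,t},{r,s,t}} U2={{q},{r},{t},{p,t},{q,s},{r,s},{r,t},{s,t},{r,s,t}} U3={{p},{t},{p,t},{r,t},{s,t},{r,s,t}}
  U12={{p,t},{q,s},{r,s},{s,t},{r,s,t}} U13={{p},{p,t},{s,t},{r,s,t}} U23={{t},{p,t},{r,t},{s,t},{r,s,t}}
  U123={{p,t},{s,t},{r,s,t}}
C dims 3,3,1; δ0: rk_F3 2; δ1: rk_F3 1
degree 0: 3−2−0 = 1 → Ȟ^0 ≅ Z/3
degree 1: 3−1−2 = 0 → Ȟ^1 ≅ 0
degree 2: 1−0−1 = 0 → Ȟ^2 ≅ 0

Ȟ^0 = Z/3,  Ȟ^1 = 0,  Ȟ^2 = 0


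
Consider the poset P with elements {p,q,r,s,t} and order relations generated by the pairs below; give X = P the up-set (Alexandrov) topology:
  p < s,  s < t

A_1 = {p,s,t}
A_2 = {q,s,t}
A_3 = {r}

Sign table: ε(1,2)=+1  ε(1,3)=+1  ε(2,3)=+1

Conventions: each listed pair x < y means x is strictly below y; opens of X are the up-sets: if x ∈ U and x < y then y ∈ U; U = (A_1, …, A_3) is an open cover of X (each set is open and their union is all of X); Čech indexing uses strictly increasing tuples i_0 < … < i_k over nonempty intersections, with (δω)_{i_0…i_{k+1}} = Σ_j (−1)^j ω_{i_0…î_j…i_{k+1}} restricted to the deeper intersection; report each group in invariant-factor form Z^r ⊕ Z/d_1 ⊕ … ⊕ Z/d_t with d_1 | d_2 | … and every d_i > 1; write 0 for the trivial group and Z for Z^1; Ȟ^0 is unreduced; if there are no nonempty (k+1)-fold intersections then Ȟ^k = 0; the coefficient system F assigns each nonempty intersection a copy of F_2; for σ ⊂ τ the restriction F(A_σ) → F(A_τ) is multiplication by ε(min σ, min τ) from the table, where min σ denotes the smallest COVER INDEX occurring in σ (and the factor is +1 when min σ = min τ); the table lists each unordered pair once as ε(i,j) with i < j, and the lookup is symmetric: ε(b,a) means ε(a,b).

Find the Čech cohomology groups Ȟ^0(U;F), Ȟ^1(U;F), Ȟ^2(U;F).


Ȟ^0 ≅ Z/2 ⊕ Z/2, Ȟ^1 ≅ 0, Ȟ^2 ≅ 0

nerve simplices:
  A12={s,t}
C dims 3,1; δ0: rk_F2 1
degree 0: 3−1−0 = 2 → Ȟ^0 ≅ Z/2 ⊕ Z/2
degree 1: 1−0−1 = 0 → Ȟ^1 ≅ 0
degree 2: 0−0−0 = 0 → Ȟ^2 ≅ 0


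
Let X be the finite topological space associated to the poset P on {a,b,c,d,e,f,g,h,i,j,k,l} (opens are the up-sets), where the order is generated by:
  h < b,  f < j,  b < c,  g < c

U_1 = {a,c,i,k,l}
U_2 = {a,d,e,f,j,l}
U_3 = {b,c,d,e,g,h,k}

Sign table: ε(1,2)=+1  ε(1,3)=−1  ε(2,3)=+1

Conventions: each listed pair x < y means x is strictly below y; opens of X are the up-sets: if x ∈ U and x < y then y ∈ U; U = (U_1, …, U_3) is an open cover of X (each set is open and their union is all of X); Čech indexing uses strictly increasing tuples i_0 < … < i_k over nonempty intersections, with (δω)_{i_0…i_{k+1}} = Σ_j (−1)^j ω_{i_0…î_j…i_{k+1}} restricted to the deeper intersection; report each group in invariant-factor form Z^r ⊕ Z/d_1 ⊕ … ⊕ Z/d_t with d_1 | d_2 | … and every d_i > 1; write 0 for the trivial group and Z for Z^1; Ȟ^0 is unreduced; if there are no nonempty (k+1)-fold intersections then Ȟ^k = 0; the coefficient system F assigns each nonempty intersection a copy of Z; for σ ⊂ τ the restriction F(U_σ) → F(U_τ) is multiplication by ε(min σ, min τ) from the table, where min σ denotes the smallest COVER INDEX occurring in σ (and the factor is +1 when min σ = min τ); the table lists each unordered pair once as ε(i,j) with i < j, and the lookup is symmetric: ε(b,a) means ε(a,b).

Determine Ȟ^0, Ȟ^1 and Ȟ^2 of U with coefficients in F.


Ȟ^0(U;F) ≅ 0, Ȟ^1(U;F) ≅ Z/2 and Ȟ^2(U;F) ≅ 0

cover nerve:
  U12={a,l} U13={c,k} U23={d,e}
C dims 3,3; δ0: rk 3, SNF 1^2·2
Ȟ^0: (3−3)−0=0 ⇒ 0
Ȟ^1: (3−0)−3=0 plus torsion [2] ⇒ Z/2
Ȟ^2: (0−0)−0=0 ⇒ 0


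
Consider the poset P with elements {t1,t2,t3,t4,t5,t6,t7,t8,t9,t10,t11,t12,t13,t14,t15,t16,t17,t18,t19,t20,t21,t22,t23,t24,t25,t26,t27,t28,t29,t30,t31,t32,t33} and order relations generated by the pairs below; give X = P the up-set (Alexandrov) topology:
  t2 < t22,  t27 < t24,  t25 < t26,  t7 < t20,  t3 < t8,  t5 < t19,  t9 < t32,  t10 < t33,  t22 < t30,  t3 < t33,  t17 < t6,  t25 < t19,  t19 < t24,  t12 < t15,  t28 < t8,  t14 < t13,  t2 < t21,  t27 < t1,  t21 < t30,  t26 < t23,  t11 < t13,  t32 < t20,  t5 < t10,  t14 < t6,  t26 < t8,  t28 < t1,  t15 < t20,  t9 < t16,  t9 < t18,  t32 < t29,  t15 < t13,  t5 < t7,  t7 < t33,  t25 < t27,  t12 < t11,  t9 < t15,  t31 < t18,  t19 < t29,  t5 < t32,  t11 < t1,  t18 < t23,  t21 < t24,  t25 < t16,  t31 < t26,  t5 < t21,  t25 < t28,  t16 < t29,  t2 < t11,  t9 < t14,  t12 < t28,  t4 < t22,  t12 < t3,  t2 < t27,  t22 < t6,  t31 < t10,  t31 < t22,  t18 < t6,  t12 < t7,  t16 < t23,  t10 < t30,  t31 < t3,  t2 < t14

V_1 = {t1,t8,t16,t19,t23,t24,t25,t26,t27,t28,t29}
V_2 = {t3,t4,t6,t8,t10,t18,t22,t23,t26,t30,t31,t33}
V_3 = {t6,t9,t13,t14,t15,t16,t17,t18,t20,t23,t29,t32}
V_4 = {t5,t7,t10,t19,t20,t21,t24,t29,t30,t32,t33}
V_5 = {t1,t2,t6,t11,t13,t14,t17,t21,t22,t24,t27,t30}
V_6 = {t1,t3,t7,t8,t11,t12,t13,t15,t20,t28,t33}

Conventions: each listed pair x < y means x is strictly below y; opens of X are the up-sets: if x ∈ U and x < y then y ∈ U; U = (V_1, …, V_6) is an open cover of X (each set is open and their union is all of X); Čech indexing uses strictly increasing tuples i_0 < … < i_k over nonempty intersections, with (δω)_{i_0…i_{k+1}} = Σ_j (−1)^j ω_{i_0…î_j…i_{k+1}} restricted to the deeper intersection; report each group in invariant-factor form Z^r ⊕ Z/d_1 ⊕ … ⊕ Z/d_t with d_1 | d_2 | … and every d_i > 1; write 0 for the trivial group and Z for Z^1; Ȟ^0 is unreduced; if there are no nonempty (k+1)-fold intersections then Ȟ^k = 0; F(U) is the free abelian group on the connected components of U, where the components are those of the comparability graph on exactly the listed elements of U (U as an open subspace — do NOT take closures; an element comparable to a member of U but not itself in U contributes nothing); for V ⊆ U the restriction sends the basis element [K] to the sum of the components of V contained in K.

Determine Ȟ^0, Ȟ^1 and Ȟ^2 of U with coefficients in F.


Ȟ^0 = Z, Ȟ^1 = 0 and Ȟ^2 = Z/2

nerve simplices:
  V12={t8,t23,t26} V13={t16,t23,t29} V14={t19,t24,t29} V15={t1,t24,t27} V16={t1,t8,t28} V23={t6,t18,t23} V24={t10,t30,t33} V25={t6,t22,t30} V26={t3,t8,t33} V34={t20,t29,t32} V35={t6,t13,t14,t17} V36={t13,t15,t20} V45={t21,t24,t30} V46={t7,t20,t33} V56={t1,t11,t13}
  V123={t23} V126={t8} V134={t29} V145={t24} V156={t1} V235={t6} V245={t30} V246={t33} V346={t20} V356={t13}
components per intersection:
  V1: {t1,t8,t16,t19,t23,t24,t25,t26,t27,t28,t29}
  V2: {t3,t4,t6,t8,t10,t18,t22,t23,t26,t30,t31,t33}
  V3: {t6,t9,t13,t14,t15,t16,t17,t18,t20,t23,t29,t32}
  V4: {t5,t7,t10,t19,t20,t21,t24,t29,t30,t32,t33}
  V5: {t1,t2,t6,t11,t13,t14,t17,t21,t22,t24,t27,t30}
  V6: {t1,t3,t7,t8,t11,t12,t13,t15,t20,t28,t33}
  V12: {t8,t23,t26}
  V13: {t16,t23,t29}
  V14: {t19,t24,t29}
  V15: {t1,t24,t27}
  V16: {t1,t8,t28}
  V23: {t6,t18,t23}
  V24: {t10,t30,t33}
  V25: {t6,t22,t30}
  V26: {t3,t8,t33}
  V34: {t20,t29,t32}
  V35: {t6,t13,t14,t17}
  V36: {t13,t15,t20}
  V45: {t21,t24,t30}
  V46: {t7,t20,t33}
  V56: {t1,t11,t13}
  V123: {t23}
  V126: {t8}
  V134: {t29}
  V145: {t24}
  V156: {t1}
  V235: {t6}
  V245: {t30}
  V246: {t33}
  V346: {t20}
  V356: {t13}
C dims 6,15,10; δ0: rk 5, SNF 1^5; δ1: rk 10, SNF 1^9·2
degree 0: 6−5−0 = 1 → Ȟ^0 ≅ Z
degree 1: 15−10−5 = 0 → Ȟ^1 ≅ 0
degree 2: 10−0−10 = 0 plus torsion [2] → Ȟ^2 ≅ Z/2


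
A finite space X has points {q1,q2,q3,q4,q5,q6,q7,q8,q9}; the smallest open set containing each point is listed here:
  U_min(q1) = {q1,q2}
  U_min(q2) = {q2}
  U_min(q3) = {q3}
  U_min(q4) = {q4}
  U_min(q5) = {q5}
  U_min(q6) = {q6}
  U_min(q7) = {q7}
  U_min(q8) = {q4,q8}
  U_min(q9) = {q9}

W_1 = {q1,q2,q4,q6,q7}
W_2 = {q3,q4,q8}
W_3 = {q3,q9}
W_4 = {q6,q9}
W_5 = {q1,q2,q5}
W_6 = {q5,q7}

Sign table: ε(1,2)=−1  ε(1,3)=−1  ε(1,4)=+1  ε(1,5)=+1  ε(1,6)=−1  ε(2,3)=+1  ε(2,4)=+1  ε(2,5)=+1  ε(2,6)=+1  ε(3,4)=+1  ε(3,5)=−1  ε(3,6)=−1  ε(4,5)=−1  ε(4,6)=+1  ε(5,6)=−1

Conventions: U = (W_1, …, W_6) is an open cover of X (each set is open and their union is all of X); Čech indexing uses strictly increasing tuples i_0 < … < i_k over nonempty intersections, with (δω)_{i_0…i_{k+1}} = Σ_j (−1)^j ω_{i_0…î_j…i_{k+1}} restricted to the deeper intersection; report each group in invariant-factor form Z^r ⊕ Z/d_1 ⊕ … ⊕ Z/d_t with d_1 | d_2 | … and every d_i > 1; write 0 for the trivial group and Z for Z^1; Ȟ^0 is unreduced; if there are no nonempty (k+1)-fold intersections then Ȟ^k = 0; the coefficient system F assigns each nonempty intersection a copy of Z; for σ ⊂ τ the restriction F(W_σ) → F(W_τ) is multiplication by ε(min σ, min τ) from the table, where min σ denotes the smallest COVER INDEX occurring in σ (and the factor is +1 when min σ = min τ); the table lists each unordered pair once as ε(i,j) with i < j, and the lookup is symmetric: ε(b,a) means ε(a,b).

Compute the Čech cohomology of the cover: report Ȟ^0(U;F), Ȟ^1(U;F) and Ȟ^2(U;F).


Ȟ^0(U;F) ≅ 0, Ȟ^1(U;F) ≅ Z ⊕ Z/2 and Ȟ^2(U;F) ≅ 0

nerve simplices:
  W12={q4} W14={q6} W15={q1,q2} W16={q7} W23={q3} W34={q9} W56={q5}
C dims 6,7; δ0: rk 6, SNF 1^5·2
degree 0: 6−6−0 = 0 → Ȟ^0 ≅ 0
degree 1: 7−0−6 = 1 plus torsion [2] → Ȟ^1 ≅ Z ⊕ Z/2
degree 2: 0−0−0 = 0 → Ȟ^2 ≅ 0


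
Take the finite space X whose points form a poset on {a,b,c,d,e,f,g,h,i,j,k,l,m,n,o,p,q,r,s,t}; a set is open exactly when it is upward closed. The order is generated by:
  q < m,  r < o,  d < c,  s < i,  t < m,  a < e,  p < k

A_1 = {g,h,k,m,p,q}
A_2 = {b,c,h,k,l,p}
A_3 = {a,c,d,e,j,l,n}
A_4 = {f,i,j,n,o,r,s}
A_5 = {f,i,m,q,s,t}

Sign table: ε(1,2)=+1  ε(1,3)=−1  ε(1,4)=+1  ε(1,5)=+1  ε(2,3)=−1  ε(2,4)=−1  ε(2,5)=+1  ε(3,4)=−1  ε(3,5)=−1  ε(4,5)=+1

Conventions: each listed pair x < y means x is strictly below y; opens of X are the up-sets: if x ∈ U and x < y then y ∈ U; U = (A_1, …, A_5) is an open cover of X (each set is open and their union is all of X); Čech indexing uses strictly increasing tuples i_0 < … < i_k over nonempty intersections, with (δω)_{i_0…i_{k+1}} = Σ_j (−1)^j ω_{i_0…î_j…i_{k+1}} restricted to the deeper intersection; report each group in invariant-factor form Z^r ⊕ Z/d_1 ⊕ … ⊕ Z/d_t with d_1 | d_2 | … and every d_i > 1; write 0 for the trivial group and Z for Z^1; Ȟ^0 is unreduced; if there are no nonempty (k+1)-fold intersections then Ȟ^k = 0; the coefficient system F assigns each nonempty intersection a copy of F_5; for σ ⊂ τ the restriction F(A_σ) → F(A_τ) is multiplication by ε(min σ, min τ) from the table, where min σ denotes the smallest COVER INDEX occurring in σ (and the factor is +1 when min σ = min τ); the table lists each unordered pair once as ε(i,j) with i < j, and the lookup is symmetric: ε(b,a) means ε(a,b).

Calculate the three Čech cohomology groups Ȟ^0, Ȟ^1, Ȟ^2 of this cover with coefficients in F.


nerve simplices:
  A12={h,k,p} A15={m,q} A23={c,l} A34={j,n} A45={f,i,s}
C dims 5,5; δ0: rk_F5 4
degree 0: 5−4−0 = 1 → Ȟ^0 ≅ Z/5
degree 1: 5−0−4 = 1 → Ȟ^1 ≅ Z/5
degree 2: 0−0−0 = 0 → Ȟ^2 ≅ 0

Ȟ^0(U;F) ≅ Z/5, Ȟ^1(U;F) ≅ Z/5, Ȟ^2(U;F) ≅ 0


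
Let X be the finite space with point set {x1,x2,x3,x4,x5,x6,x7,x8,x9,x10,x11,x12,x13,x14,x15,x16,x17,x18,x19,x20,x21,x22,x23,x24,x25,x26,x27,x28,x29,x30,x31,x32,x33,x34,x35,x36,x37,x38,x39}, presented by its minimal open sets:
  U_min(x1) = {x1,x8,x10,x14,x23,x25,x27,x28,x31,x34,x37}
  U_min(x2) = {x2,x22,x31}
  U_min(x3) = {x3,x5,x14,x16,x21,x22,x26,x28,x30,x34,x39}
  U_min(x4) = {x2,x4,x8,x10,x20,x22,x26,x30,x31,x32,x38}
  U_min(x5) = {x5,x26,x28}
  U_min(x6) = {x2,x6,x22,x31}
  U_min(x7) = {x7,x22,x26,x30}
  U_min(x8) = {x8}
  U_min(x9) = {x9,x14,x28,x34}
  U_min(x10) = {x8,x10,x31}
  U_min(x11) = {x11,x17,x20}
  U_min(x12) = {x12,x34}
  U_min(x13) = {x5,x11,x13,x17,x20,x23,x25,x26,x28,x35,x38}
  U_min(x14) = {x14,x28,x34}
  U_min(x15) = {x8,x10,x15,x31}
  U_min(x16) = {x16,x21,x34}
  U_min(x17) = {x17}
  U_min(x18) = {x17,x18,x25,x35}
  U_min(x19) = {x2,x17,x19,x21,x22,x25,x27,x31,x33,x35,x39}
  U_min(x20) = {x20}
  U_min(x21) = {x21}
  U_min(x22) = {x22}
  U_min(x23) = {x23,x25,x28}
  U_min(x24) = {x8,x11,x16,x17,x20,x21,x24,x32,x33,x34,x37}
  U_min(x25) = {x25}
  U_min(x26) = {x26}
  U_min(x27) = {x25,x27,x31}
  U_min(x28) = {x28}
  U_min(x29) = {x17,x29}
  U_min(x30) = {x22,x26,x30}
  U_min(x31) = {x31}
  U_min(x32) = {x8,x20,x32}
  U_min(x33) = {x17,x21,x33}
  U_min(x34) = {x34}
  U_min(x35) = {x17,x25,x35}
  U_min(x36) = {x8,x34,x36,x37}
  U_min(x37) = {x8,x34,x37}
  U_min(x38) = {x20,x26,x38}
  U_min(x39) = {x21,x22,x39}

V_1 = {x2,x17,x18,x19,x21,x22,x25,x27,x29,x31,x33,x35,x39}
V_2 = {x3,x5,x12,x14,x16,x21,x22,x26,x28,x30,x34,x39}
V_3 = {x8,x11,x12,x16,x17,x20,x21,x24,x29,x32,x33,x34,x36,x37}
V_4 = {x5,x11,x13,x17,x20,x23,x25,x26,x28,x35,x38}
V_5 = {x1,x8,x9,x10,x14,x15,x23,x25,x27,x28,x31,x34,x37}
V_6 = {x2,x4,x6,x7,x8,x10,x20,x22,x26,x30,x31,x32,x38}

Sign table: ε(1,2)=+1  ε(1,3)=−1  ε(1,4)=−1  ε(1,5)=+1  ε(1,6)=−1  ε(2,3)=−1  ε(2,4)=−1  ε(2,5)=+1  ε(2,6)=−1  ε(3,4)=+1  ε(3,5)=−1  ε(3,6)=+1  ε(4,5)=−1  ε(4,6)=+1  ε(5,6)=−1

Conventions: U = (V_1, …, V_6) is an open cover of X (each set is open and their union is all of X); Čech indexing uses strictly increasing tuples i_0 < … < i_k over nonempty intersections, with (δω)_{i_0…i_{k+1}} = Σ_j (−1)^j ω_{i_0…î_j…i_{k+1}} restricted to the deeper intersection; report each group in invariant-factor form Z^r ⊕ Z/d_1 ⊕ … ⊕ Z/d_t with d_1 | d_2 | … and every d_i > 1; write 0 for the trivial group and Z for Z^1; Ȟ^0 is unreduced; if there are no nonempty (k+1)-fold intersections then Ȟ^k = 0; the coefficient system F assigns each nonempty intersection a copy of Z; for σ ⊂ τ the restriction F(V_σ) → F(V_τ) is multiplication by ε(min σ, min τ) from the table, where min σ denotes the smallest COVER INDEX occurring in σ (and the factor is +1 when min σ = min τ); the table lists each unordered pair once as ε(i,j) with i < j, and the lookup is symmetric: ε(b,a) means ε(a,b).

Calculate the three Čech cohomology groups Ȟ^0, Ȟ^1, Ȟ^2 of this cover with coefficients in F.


Ȟ^0 = Z,  Ȟ^1 = 0,  Ȟ^2 = Z/2

nonempty overlaps:
  V12={x21,x22,x39} V13={x17,x21,x29,x33} V14={x17,x25,x35} V15={x25,x27,x31} V16={x2,x22,x31} V23={x12,x16,x21,x34} V24={x5,x26,x28} V25={x14,x28,x34} V26={x22,x26,x30} V34={x11,x17,x20} V35={x8,x34,x37} V36={x8,x20,x32} V45={x23,x25,x28} V46={x20,x26,x38} V56={x8,x10,x31}
  V123={x21} V126={x22} V134={x17} V145={x25} V156={x31} V235={x34} V245={x28} V246={x26} V346={x20} V356={x8}
C dims 6,15,10; δ0: rk 5, SNF 1^5; δ1: rk 10, SNF 1^9·2
degree 0: 6−5−0 = 1 → Ȟ^0 ≅ Z
degree 1: 15−10−5 = 0 → Ȟ^1 ≅ 0
degree 2: 10−0−10 = 0 plus torsion [2] → Ȟ^2 ≅ Z/2


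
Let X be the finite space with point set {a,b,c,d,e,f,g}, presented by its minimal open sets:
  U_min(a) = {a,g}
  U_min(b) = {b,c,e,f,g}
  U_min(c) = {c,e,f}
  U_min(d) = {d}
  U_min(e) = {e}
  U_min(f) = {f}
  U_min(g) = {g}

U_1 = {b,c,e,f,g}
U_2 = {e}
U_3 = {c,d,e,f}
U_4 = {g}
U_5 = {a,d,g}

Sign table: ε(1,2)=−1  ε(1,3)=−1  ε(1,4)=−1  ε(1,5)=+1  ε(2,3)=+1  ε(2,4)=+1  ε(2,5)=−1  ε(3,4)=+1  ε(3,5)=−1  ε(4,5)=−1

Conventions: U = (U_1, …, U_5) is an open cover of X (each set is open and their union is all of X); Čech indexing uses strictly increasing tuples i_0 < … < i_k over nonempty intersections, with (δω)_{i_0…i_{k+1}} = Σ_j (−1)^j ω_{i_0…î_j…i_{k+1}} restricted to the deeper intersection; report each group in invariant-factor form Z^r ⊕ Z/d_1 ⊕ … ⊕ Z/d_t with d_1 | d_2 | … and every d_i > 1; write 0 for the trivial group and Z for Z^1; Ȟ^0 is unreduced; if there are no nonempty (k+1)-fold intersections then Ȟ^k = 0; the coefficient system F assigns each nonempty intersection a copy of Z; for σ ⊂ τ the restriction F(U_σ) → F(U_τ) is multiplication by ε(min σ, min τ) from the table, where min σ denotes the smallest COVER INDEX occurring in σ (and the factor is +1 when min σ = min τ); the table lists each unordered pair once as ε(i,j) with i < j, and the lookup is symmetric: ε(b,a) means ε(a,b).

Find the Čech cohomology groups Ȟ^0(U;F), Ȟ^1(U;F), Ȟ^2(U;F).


nonempty overlaps:
  U12={e} U13={c,e,f} U14={g} U15={g} U23={e} U35={d} U45={g}
  U123={e} U145={g}
C dims 5,7,2; δ0: rk 4, SNF 1^4; δ1: rk 2, SNF 1^2
degree 0: 5−4−0 = 1 → Ȟ^0 ≅ Z
degree 1: 7−2−4 = 1 → Ȟ^1 ≅ Z
degree 2: 2−0−2 = 0 → Ȟ^2 ≅ 0

Ȟ^0 = Z, Ȟ^1 = Z and Ȟ^2 = 0


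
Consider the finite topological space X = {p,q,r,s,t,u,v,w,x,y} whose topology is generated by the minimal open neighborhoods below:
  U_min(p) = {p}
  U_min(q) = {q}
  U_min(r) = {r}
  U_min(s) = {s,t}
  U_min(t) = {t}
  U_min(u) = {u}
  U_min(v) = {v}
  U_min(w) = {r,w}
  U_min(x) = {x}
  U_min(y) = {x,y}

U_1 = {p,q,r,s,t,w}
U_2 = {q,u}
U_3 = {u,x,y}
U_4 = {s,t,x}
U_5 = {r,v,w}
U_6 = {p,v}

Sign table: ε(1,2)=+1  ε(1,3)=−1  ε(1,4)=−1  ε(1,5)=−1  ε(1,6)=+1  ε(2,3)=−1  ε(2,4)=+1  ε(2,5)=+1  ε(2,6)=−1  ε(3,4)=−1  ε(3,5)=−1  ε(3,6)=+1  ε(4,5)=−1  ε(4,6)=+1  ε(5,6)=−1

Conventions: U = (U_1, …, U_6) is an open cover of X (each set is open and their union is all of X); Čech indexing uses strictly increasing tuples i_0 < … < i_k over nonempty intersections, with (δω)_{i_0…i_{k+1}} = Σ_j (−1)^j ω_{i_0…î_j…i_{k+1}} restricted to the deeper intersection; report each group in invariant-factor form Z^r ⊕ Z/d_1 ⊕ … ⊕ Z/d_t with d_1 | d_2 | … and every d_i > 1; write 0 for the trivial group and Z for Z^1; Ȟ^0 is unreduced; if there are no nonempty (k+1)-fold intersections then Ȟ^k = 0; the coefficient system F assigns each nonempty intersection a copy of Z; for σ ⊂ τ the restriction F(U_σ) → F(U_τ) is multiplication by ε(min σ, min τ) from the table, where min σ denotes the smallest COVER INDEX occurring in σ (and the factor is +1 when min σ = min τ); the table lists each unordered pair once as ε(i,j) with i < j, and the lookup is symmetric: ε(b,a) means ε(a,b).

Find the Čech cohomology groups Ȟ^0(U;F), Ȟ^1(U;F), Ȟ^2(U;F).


intersection data:
  U12={q} U14={s,t} U15={r,w} U16={p} U23={u} U34={x} U56={v}
C dims 6,7; δ0: rk 6, SNF 1^5·2
Ȟ^0 = (6 − 6) − 0 = 0, so Ȟ^0 ≅ 0
Ȟ^1 = (7 − 0) − 6 = 1 plus torsion [2], so Ȟ^1 ≅ Z ⊕ Z/2
Ȟ^2 = (0 − 0) − 0 = 0, so Ȟ^2 ≅ 0

Ȟ^0(U;F) ≅ 0, Ȟ^1(U;F) ≅ Z ⊕ Z/2 and Ȟ^2(U;F) ≅ 0


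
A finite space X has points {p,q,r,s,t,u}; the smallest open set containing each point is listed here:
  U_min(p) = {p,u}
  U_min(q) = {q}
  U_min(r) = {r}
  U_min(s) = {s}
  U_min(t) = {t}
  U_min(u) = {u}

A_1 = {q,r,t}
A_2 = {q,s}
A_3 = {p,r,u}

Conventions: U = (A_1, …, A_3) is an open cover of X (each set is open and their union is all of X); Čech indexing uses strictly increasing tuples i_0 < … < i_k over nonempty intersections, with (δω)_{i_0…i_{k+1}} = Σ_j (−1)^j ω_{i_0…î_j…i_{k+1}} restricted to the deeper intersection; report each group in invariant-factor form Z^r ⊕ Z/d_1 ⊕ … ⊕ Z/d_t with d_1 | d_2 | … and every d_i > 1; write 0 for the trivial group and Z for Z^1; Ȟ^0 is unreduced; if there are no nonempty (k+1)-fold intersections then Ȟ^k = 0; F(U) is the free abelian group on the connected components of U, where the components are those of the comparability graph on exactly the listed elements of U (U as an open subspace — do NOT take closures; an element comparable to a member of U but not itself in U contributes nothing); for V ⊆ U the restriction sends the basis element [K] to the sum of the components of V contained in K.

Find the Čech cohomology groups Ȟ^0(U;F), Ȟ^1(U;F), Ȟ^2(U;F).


Ȟ^0(U;F) ≅ Z^5,  Ȟ^1(U;F) ≅ 0,  Ȟ^2(U;F) ≅ 0

intersection data:
  A12={q} A13={r}
components per intersection:
  A1: {q} {r} {t}
  A2: {q} {s}
  A3: {p,u} {r}
  A12: {q}
  A13: {r}
C dims 7,2; δ0: rk 2, SNF 1^2
Ȟ^0 = (7 − 2) − 0 = 5, so Ȟ^0 ≅ Z^5
Ȟ^1 = (2 − 0) − 2 = 0, so Ȟ^1 ≅ 0
Ȟ^2 = (0 − 0) − 0 = 0, so Ȟ^2 ≅ 0


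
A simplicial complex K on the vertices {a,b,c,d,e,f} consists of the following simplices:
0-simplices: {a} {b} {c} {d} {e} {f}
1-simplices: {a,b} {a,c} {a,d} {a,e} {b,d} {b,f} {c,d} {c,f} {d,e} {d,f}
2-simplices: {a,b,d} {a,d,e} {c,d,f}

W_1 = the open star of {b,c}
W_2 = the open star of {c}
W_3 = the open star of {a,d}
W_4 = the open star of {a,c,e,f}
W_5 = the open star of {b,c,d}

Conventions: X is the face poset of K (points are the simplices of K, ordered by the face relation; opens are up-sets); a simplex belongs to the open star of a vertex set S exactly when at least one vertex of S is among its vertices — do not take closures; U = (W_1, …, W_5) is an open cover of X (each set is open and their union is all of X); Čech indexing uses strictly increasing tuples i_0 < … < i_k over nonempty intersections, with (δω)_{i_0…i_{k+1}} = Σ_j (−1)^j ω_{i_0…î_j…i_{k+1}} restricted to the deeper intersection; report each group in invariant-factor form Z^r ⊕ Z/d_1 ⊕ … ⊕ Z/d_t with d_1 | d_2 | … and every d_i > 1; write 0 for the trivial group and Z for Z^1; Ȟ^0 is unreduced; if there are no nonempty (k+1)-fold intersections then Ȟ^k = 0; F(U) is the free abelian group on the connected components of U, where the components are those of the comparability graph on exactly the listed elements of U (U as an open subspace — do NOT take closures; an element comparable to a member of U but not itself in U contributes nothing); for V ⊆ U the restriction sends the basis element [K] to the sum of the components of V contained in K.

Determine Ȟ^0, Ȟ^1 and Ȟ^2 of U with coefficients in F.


Ȟ^0 = Z; Ȟ^1 = Z^2; Ȟ^2 = 0

nerve simplices:
  W1={{b},{c},{a,b},{a,c},{b,d},{b,f},{c,d},{c,f},{a,b,d},{c,d,f}} W2={{c},{a,c},{c,d},{c,f},{c,d,f}} W3={{a},{d},{a,b},{a,c},{a,d},{a,e},{b,d},{c,d},{d,e},{d,f},{a,b,d},{a,d,e},{c,d,f}} W4={{a},{c},{e},{f},{a,b},{a,c},{a,d},{a,e},{b,f},{c,d},{c,f},{d,e},{d,f},{a,b,d},{a,d,e},{c,d,f}} W5={{b},{c},{d},{a,b},{a,c},{a,d},{b,d},{b,f},{c,d},{c,f},{d,e},{d,f},{a,b,d},{a,d,e},{c,d,f}}
  W12={{c},{a,c},{c,d},{c,f},{c,d,f}} W13={{a,b},{a,c},{b,d},{c,d},{a,b,d},{c,d,f}} W14={{c},{a,b},{a,c},{b,f},{c,d},{c,f},{a,b,d},{c,d,f}} W15={{b},{c},{a,b},{a,c},{b,d},{b,f},{c,d},{c,f},{a,b,d},{c,d,f}} W23={{a,c},{c,d},{c,d,f}} W24={{c},{a,c},{c,d},{c,f},{c,d,f}} W25={{c},{a,c},{c,d},{c,f},{c,d,f}} W34={{a},{a,b},{a,c},{a,d},{a,e},{c,d},{d,e},{d,f},{a,b,d},{a,d,e},{c,d,f}} W35={{d},{a,b},{a,c},{a,d},{b,d},{c,d},{d,e},{d,f},{a,b,d},{a,d,e},{c,d,f}} W45={{c},{a,b},{a,c},{a,d},{b,f},{c,d},{c,f},{d,e},{d,f},{a,b,d},{a,d,e},{c,d,f}}
  W123={{a,c},{c,d},{c,d,f}} W124={{c},{a,c},{c,d},{c,f},{c,d,f}} W125={{c},{a,c},{c,d},{c,f},{c,d,f}} W134={{a,b},{a,c},{c,d},{a,b,d},{c,d,f}} W135={{a,b},{a,c},{b,d},{c,d},{a,b,d},{c,d,f}} W145={{c},{a,b},{a,c},{b,f},{c,d},{c,f},{a,b,d},{c,d,f}} W234={{a,c},{c,d},{c,d,f}} W235={{a,c},{c,d},{c,d,f}} W245={{c},{a,c},{c,d},{c,f},{c,d,f}} W345={{a,b},{a,c},{a,d},{c,d},{d,e},{d,f},{a,b,d},{a,d,e},{c,d,f}}
  W1234={{a,c},{c,d},{c,d,f}} W1235={{a,c},{c,d},{c,d,f}} W1245={{c},{a,c},{c,d},{c,f},{c,d,f}} W1345={{a,b},{a,c},{c,d},{a,b,d},{c,d,f}} W2345={{a,c},{c,d},{c,d,f}}
  W12345={{a,c},{c,d},{c,d,f}}
components per intersection:
  W1: {{b},{a,b},{b,d},{b,f},{a,b,d}} {{c},{a,c},{c,d},{c,f},{c,d,f}}
  W2: {{c},{a,c},{c,d},{c,f},{c,d,f}}
  W3: {{a},{d},{a,b},{a,c},{a,d},{a,e},{b,d},{c,d},{d,e},{d,f},{a,b,d},{a,d,e},{c,d,f}}
  W4: {{a},{c},{e},{f},{a,b},{a,c},{a,d},{a,e},{b,f},{c,d},{c,f},{d,e},{d,f},{a,b,d},{a,d,e},{c,d,f}}
  W5: {{b},{c},{d},{a,b},{a,c},{a,d},{b,d},{b,f},{c,d},{c,f},{d,e},{d,f},{a,b,d},{a,d,e},{c,d,f}}
  W12: {{c},{a,c},{c,d},{c,f},{c,d,f}}
  W13: {{a,b},{b,d},{a,b,d}} {{a,c}} {{c,d},{c,d,f}}
  W14: {{c},{a,c},{c,d},{c,f},{c,d,f}} {{a,b},{a,b,d}} {{b,f}}
  W15: {{b},{a,b},{b,d},{b,f},{a,b,d}} {{c},{a,c},{c,d},{c,f},{c,d,f}}
  W23: {{a,c}} {{c,d},{c,d,f}}
  W24: {{c},{a,c},{c,d},{c,f},{c,d,f}}
  W25: {{c},{a,c},{c,d},{c,f},{c,d,f}}
  W34: {{a},{a,b},{a,c},{a,d},{a,e},{d,e},{a,b,d},{a,d,e}} {{c,d},{d,f},{c,d,f}}
  W35: {{d},{a,b},{a,d},{b,d},{c,d},{d,e},{d,f},{a,b,d},{a,d,e},{c,d,f}} {{a,c}}
  W45: {{c},{a,c},{c,d},{c,f},{d,f},{c,d,f}} {{a,b},{a,d},{d,e},{a,b,d},{a,d,e}} {{b,f}}
  W123: {{a,c}} {{c,d},{c,d,f}}
  W124: {{c},{a,c},{c,d},{c,f},{c,d,f}}
  W125: {{c},{a,c},{c,d},{c,f},{c,d,f}}
  W134: {{a,b},{a,b,d}} {{a,c}} {{c,d},{c,d,f}}
  W135: {{a,b},{b,d},{a,b,d}} {{a,c}} {{c,d},{c,d,f}}
  W145: {{c},{a,c},{c,d},{c,f},{c,d,f}} {{a,b},{a,b,d}} {{b,f}}
  W234: {{a,c}} {{c,d},{c,d,f}}
  W235: {{a,c}} {{c,d},{c,d,f}}
  W245: {{c},{a,c},{c,d},{c,f},{c,d,f}}
  W345: {{a,b},{a,d},{d,e},{a,b,d},{a,d,e}} {{a,c}} {{c,d},{d,f},{c,d,f}}
  W1234: {{a,c}} {{c,d},{c,d,f}}
  W1235: {{a,c}} {{c,d},{c,d,f}}
  W1245: {{c},{a,c},{c,d},{c,f},{c,d,f}}
  W1345: {{a,b},{a,b,d}} {{a,c}} {{c,d},{c,d,f}}
  W2345: {{a,c}} {{c,d},{c,d,f}}
  W12345: {{a,c}} {{c,d},{c,d,f}}
C dims 6,20,21,10; δ0: rk 5, SNF 1^5; δ1: rk 13, SNF 1^13; δ2: rk 8, SNF 1^8
degree 0: 6−5−0 = 1 → Ȟ^0 ≅ Z
degree 1: 20−13−5 = 2 → Ȟ^1 ≅ Z^2
degree 2: 21−8−13 = 0 → Ȟ^2 ≅ 0
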